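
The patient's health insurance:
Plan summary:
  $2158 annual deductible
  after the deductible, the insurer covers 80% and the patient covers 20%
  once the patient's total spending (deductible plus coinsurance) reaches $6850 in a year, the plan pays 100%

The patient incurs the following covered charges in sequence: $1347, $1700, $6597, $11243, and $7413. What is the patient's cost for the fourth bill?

$2248.60

Claim 1 ($1347): fully absorbed by the deductible. Patient pays $1347; OOP now $1347.
Claim 2 ($1700): deductible takes $811, $889 remains; coinsurance $889 × 20% = $177.80. Cost to patient: $988.80. OOP to date $2335.80.
Claim 3 ($6597): deductible met; 20% of $6597 = $1319.40. Patient pays $1319.40; OOP now $3655.20.
Claim 4 ($11243): deductible already satisfied, so patient's share is 20% × $11243 = $2248.60. Cost to patient: $2248.60. OOP to date $5903.80.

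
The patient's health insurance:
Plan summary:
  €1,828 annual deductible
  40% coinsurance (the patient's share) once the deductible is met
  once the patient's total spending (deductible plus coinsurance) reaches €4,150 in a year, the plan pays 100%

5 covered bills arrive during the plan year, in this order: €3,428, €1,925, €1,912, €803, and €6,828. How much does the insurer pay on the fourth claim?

Claim 1 (€3,428): deductible takes €1,828, €1,600 remains; 40% of €1,600 = €640. Patient owes €2,468 (running OOP €2,468). Plan pays €3,428 − €2,468 = €960.
Claim 2 (€1,925): 40% coinsurance on €1,925 = €770. Cost to patient: €770. OOP to date €3,238. Plan pays €1,925 − €770 = €1,155.
Claim 3 (€1,912): 40% coinsurance on €1,912 = €764.80. Patient pays €764.80; OOP now €4,002.80. Insurer: €1,912 − €764.80 = €1,147.20.
Claim 4 (€803): deductible already satisfied, so patient's share is 40% × €803 = €321.20. That would push OOP to €4,324, over the €4,150 cap, so patient pays €4,150 − €4,002.80 = €147.20. Plan pays €803 − €147.20 = €655.80.

€655.80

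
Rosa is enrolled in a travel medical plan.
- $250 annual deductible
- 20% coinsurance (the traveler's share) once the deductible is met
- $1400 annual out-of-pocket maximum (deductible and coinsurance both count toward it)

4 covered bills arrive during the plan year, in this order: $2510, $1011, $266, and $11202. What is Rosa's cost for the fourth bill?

$442.60

Claim 1 — $2510: $250 finishes the deductible; $2260 goes to coinsurance; traveler's 20% is $452. Cost to traveler: $702. OOP to date $702.
Claim 2 — $1011: deductible already satisfied, so traveler's share is 20% × $1011 = $202.20. Traveler owes $202.20 (running OOP $904.20).
Claim 3 — $266: deductible already satisfied, so traveler's share is 20% × $266 = $53.20. Traveler owes $53.20 (running OOP $957.40).
Claim 4 — $11202: 20% coinsurance on $11202 = $2240.40. That would push OOP to $3197.80, over the $1400 cap, so traveler pays $1400 − $957.40 = $442.60.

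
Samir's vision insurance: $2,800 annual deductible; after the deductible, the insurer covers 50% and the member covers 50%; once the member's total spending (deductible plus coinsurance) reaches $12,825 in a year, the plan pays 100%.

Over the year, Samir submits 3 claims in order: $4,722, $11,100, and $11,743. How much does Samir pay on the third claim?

$3,514

Bill 1, $4,722: $2,800 finishes the deductible; $1,922 goes to coinsurance; 50% of $1,922 = $961. Member owes $3,761 (running OOP $3,761).
Bill 2, $11,100: deductible already satisfied, so member's share is 50% × $11,100 = $5,550. Cost to member: $5,550. OOP to date $9,311.
Bill 3, $11,743: deductible met; 50% of $11,743 = $5,871.50. That would push OOP to $15,182.50, over the $12,825 cap, so member pays $12,825 − $9,311 = $3,514.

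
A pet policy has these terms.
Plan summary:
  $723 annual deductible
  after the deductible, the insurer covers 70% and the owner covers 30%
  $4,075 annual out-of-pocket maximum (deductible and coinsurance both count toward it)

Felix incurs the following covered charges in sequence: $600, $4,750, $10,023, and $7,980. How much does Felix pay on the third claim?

#1 ($600): fully absorbed by the deductible. Owner owes $600 (running OOP $600).
#2 ($4,750): deductible takes $123, $4,627 remains; owner's 30% is $1,388.10. Owner owes $1,511.10 (running OOP $2,111.10).
#3 ($10,023): 30% coinsurance on $10,023 = $3,006.90. That would push OOP to $5,118, over the $4,075 cap, so owner pays $4,075 − $2,111.10 = $1,963.90.

$1,963.90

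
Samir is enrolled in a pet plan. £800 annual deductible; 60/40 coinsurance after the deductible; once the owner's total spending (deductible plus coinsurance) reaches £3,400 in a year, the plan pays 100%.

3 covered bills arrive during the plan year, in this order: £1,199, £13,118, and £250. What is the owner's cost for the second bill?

£2,440.40

Claim 1 (£1,199): £800 finishes the deductible; £399 goes to coinsurance; owner's 40% is £159.60. Owner owes £959.60 (running OOP £959.60).
Claim 2 (£13,118): deductible already satisfied, so owner's share is 40% × £13,118 = £5,247.20. That would push OOP to £6,206.80, over the £3,400 cap, so owner pays £3,400 − £959.60 = £2,440.40.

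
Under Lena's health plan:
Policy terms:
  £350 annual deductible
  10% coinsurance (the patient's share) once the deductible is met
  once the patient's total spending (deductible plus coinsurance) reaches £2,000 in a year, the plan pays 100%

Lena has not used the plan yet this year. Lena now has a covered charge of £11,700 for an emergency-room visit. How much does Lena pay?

£1,485

Nothing has been paid toward the £350 deductible, so the first £350 of this charge is applied there.
The remaining £11,350 (= £11,700 − £350) moves to coinsurance.
10% of £11,350 = £1,135 falls to the patient.
So the patient owes £350 + £1,135 = £1,485 before any cap.
Year-to-date out-of-pocket becomes £0 + £1,485 = £1,485, still under the £2,000 maximum, so no cap applies.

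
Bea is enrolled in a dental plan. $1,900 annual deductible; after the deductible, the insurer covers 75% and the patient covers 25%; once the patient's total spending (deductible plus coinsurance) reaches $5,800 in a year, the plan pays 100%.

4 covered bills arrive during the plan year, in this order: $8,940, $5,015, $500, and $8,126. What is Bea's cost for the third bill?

Claim 1 — $8,940: $1,900 finishes the deductible; $7,040 goes to coinsurance; 25% of $7,040 = $1,760. Cost to patient: $3,660. OOP to date $3,660.
Claim 2 — $5,015: deductible already satisfied, so patient's share is 25% × $5,015 = $1,253.75. Patient pays $1,253.75; OOP now $4,913.75.
Claim 3 — $500: deductible already satisfied, so patient's share is 25% × $500 = $125. Cost to patient: $125. OOP to date $5,038.75.

$125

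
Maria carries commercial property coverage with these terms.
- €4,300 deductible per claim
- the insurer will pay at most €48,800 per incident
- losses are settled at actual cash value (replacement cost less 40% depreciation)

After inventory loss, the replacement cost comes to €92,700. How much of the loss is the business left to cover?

Actual cash value after 40% depreciation: €92,700 × 60% = €55,620.
Subtract the deductible: €55,620 − €4,300 = €51,320.
Since €51,320 > €48,800, the payout is capped at €48,800.
The business bears the rest of the original loss: €92,700 − €48,800 = €43,900.

€43,900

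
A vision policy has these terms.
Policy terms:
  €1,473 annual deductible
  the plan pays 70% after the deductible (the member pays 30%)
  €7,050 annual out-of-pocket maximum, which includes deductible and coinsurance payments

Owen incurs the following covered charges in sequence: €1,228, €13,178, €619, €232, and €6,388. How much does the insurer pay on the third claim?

Bill 1, €1,228: fully absorbed by the deductible. Cost to member: €1,228. OOP to date €1,228. Plan pays €1,228 − €1,228 = €0.
Bill 2, €13,178: €245 finishes the deductible; €12,933 goes to coinsurance; 30% of €12,933 = €3,879.90. Cost to member: €4,124.90. OOP to date €5,352.90. Insurer: €13,178 − €4,124.90 = €9,053.10.
Bill 3, €619: deductible already satisfied, so member's share is 30% × €619 = €185.70. Member owes €185.70 (running OOP €5,538.60). Plan pays €619 − €185.70 = €433.30.

€433.30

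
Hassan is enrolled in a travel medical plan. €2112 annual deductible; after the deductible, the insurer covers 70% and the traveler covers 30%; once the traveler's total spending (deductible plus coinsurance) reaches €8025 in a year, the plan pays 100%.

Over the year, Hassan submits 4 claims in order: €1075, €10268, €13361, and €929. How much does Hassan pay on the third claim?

Claim 1 (€1075): entire amount goes to the deductible. Traveler owes €1075 (running OOP €1075).
Claim 2 (€10268): €1037 finishes the deductible; €9231 goes to coinsurance; 30% of €9231 = €2769.30. Cost to traveler: €3806.30. OOP to date €4881.30.
Claim 3 (€13361): deductible already satisfied, so traveler's share is 30% × €13361 = €4008.30. That would push OOP to €8889.60, over the €8025 cap, so traveler pays €8025 − €4881.30 = €3143.70.

€3143.70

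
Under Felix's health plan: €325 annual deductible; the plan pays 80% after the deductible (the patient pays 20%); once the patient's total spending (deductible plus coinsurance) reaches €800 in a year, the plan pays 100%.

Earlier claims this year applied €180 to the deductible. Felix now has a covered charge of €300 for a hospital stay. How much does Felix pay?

€176

Remaining deductible: €325 − €180 = €145.
After the €145 deductible portion, €300 − €145 = €155 is subject to coinsurance.
Patient's 20% share of €155 is €31.
So the patient owes €145 + €31 = €176 before any cap.
Year-to-date out-of-pocket becomes €180 + €176 = €356, still under the €800 maximum, so no cap applies.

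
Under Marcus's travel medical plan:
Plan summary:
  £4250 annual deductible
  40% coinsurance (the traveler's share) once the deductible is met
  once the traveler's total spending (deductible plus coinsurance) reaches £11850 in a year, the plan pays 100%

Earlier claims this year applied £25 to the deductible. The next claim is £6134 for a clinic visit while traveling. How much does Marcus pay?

£4988.60

£25 of the £4250 deductible is already met, leaving £4225.
The remaining £1909 (= £6134 − £4225) moves to coinsurance.
40% of £1909 = £763.60 falls to the traveler.
So the traveler owes £4225 + £763.60 = £4988.60 before any cap.
Cumulative spending £25 + £4988.60 = £5013.60 stays under the £11850 maximum.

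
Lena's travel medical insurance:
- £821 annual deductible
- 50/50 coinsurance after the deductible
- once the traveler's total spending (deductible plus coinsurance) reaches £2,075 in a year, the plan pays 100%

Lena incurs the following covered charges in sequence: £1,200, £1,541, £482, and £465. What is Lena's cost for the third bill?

#1 (£1,200): deductible takes £821, £379 remains; coinsurance £379 × 50% = £189.50. Cost to traveler: £1,010.50. OOP to date £1,010.50.
#2 (£1,541): deductible already satisfied, so traveler's share is 50% × £1,541 = £770.50. Traveler owes £770.50 (running OOP £1,781).
#3 (£482): 50% coinsurance on £482 = £241. Cost to traveler: £241. OOP to date £2,022.

£241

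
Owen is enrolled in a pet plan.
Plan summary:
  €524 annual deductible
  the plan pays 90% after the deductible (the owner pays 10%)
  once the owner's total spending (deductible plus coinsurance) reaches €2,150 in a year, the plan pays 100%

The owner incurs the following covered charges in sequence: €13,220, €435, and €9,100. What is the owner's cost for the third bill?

Claim 1 (€13,220): €524 to deductible, leaving €12,696; coinsurance €12,696 × 10% = €1,269.60. Owner pays €1,793.60; OOP now €1,793.60.
Claim 2 (€435): deductible already satisfied, so owner's share is 10% × €435 = €43.50. Cost to owner: €43.50. OOP to date €1,837.10.
Claim 3 (€9,100): deductible met; 10% of €9,100 = €910. Adding that to €1,837.10 gives €2,747.10, past the €2,150 cap; owner pays only €2,150 − €1,837.10 = €312.90.

€312.90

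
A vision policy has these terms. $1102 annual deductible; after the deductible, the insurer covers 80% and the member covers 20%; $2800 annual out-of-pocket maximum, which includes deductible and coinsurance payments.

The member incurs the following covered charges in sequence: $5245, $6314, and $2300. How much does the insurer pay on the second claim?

Bill 1, $5245: deductible takes $1102, $4143 remains; member's 20% is $828.60. Cost to member: $1930.60. OOP to date $1930.60. Plan pays $5245 − $1930.60 = $3314.40.
Bill 2, $6314: deductible met; 20% of $6314 = $1262.80. OOP would hit $3193.40 > $2800, so the cap limits the member to $2800 − $1930.60 = $869.40. Plan pays $6314 − $869.40 = $5444.60.

$5444.60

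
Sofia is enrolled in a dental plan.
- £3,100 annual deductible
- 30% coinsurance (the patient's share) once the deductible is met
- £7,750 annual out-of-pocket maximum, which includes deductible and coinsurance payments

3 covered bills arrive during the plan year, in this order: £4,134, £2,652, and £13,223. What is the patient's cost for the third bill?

Bill 1, £4,134: deductible takes £3,100, £1,034 remains; coinsurance £1,034 × 30% = £310.20. Patient owes £3,410.20 (running OOP £3,410.20).
Bill 2, £2,652: deductible met; 30% of £2,652 = £795.60. Patient pays £795.60; OOP now £4,205.80.
Bill 3, £13,223: 30% coinsurance on £13,223 = £3,966.90. Adding that to £4,205.80 gives £8,172.70, past the £7,750 cap; patient pays only £7,750 − £4,205.80 = £3,544.20.

£3,544.20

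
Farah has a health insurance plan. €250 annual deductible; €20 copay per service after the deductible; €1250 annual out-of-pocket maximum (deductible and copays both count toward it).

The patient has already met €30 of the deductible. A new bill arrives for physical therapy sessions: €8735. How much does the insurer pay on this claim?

Deductible still to meet: €250 − €30 = €220.
The remaining €8515 (= €8735 − €220) moves to the copay.
Copay on this service: €20.
So the patient owes €220 + €20 = €240 before any cap.
Cumulative spending €30 + €240 = €270 stays under the €1250 maximum.
The plan picks up €8735 − €240 = €8495.

€8495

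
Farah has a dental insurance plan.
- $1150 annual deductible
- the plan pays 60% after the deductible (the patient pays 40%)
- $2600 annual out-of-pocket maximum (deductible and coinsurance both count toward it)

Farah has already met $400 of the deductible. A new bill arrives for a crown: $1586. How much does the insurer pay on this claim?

$501.60

Deductible still to meet: $1150 − $400 = $750.
That leaves $1586 − $750 = $836 for coinsurance.
Patient's 40% share of $836 is $334.40.
That puts the patient's cost at $750 + $334.40 = $1084.40 before any cap.
Cumulative spending $400 + $1084.40 = $1484.40 stays under the $2600 maximum.
Insurer pays the balance: $1586 − $1084.40 = $501.60.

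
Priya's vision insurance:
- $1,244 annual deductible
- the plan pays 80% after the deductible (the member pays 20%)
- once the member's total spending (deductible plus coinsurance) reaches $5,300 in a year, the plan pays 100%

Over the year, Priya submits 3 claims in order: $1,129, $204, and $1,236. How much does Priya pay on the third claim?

$247.20

Claim 1 — $1,129: all of it applies to the deductible. Member owes $1,129 (running OOP $1,129).
Claim 2 — $204: $115 to deductible, leaving $89; 20% of $89 = $17.80. Cost to member: $132.80. OOP to date $1,261.80.
Claim 3 — $1,236: deductible met; 20% of $1,236 = $247.20. Member owes $247.20 (running OOP $1,509).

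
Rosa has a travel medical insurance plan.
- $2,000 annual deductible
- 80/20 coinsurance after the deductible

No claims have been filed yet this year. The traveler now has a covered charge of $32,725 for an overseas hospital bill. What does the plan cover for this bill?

Deductible not yet touched, so the first $2,000 of the bill goes to the deductible.
That leaves $32,725 − $2,000 = $30,725 for coinsurance.
Traveler's 20% share of $30,725 is $6,145.
So the traveler owes $2,000 + $6,145 = $8,145.
Insurer pays the balance: $32,725 − $8,145 = $24,580.

$24,580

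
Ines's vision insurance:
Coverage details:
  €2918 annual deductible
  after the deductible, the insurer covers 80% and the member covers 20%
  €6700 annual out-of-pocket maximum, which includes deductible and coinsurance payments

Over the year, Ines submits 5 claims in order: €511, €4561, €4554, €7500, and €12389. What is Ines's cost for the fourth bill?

€1500

Bill 1, €511: all of it applies to the deductible. Member pays €511; OOP now €511.
Bill 2, €4561: €2407 finishes the deductible; €2154 goes to coinsurance; coinsurance €2154 × 20% = €430.80. Cost to member: €2837.80. OOP to date €3348.80.
Bill 3, €4554: 20% coinsurance on €4554 = €910.80. Cost to member: €910.80. OOP to date €4259.60.
Bill 4, €7500: 20% coinsurance on €7500 = €1500. Cost to member: €1500. OOP to date €5759.60.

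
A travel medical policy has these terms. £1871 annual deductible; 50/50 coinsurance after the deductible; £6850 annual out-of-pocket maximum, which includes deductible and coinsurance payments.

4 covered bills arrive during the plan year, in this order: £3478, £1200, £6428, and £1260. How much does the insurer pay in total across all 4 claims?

Claim 1 — £3478: deductible takes £1871, £1607 remains; coinsurance £1607 × 50% = £803.50. Cost to traveler: £2674.50. OOP to date £2674.50. Plan pays £3478 − £2674.50 = £803.50.
Claim 2 — £1200: deductible already satisfied, so traveler's share is 50% × £1200 = £600. Traveler owes £600 (running OOP £3274.50). Plan pays £1200 − £600 = £600.
Claim 3 — £6428: deductible already satisfied, so traveler's share is 50% × £6428 = £3214. Traveler pays £3214; OOP now £6488.50. Insurer: £6428 − £3214 = £3214.
Claim 4 — £1260: deductible already satisfied, so traveler's share is 50% × £1260 = £630. That would push OOP to £7118.50, over the £6850 cap, so traveler pays £6850 − £6488.50 = £361.50. Plan pays £1260 − £361.50 = £898.50.
Insurer total: £803.50 + £600 + £3214 + £898.50 = £5516.

£5516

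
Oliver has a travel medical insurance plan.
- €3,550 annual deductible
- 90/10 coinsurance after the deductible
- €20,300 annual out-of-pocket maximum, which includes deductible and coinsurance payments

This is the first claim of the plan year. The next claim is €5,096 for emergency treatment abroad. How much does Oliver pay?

Deductible not yet touched, so the first €3,550 of the bill goes to the deductible.
The remaining €1,546 (= €5,096 − €3,550) moves to coinsurance.
10% of €1,546 = €154.60 falls to the traveler.
Traveler responsibility before any cap: €3,550 + €154.60 = €3,704.60.
Total out-of-pocket so far would be €0 + €3,704.60 = €3,704.60, below the €20,300 cap — no reduction.

€3,704.60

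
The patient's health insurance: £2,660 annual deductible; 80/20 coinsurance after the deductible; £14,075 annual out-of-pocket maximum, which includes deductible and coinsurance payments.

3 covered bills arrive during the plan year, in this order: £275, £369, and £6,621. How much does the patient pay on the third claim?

Claim 1 (£275): fully absorbed by the deductible. Cost to patient: £275. OOP to date £275.
Claim 2 (£369): fully absorbed by the deductible. Cost to patient: £369. OOP to date £644.
Claim 3 (£6,621): deductible takes £2,016, £4,605 remains; coinsurance £4,605 × 20% = £921. Patient owes £2,937 (running OOP £3,581).

£2,937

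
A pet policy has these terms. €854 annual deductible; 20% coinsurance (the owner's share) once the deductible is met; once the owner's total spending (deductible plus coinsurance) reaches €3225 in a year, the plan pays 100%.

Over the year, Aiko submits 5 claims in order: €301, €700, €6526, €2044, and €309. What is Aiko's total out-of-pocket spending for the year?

#1 (€301): all of it applies to the deductible. Owner owes €301 (running OOP €301).
#2 (€700): €553 finishes the deductible; €147 goes to coinsurance; owner's 20% is €29.40. Cost to owner: €582.40. OOP to date €883.40.
#3 (€6526): 20% coinsurance on €6526 = €1305.20. Owner owes €1305.20 (running OOP €2188.60).
#4 (€2044): 20% coinsurance on €2044 = €408.80. Owner pays €408.80; OOP now €2597.40.
#5 (€309): deductible already satisfied, so owner's share is 20% × €309 = €61.80. Cost to owner: €61.80. OOP to date €2659.20.
Total paid by the owner: €301 + €582.40 + €1305.20 + €408.80 + €61.80 = €2659.20.

€2659.20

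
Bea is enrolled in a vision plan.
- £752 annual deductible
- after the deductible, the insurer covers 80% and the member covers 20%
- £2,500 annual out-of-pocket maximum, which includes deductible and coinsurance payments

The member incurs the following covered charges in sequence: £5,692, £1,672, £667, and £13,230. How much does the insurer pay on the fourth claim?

Claim 1 — £5,692: £752 to deductible, leaving £4,940; member's 20% is £988. Member pays £1,740; OOP now £1,740. Insurer: £5,692 − £1,740 = £3,952.
Claim 2 — £1,672: 20% coinsurance on £1,672 = £334.40. Member owes £334.40 (running OOP £2,074.40). Insurer: £1,672 − £334.40 = £1,337.60.
Claim 3 — £667: 20% coinsurance on £667 = £133.40. Member pays £133.40; OOP now £2,207.80. Plan pays £667 − £133.40 = £533.60.
Claim 4 — £13,230: deductible already satisfied, so member's share is 20% × £13,230 = £2,646. Adding that to £2,207.80 gives £4,853.80, past the £2,500 cap; member pays only £2,500 − £2,207.80 = £292.20. Insurer: £13,230 − £292.20 = £12,937.80.

£12,937.80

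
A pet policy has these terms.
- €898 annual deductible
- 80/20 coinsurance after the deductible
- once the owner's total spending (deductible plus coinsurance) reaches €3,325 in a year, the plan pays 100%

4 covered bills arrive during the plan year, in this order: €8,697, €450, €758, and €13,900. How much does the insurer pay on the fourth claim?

Claim 1 — €8,697: deductible takes €898, €7,799 remains; owner's 20% is €1,559.80. Owner owes €2,457.80 (running OOP €2,457.80). Plan pays €8,697 − €2,457.80 = €6,239.20.
Claim 2 — €450: deductible met; 20% of €450 = €90. Cost to owner: €90. OOP to date €2,547.80. Insurer: €450 − €90 = €360.
Claim 3 — €758: 20% coinsurance on €758 = €151.60. Cost to owner: €151.60. OOP to date €2,699.40. Plan pays €758 − €151.60 = €606.40.
Claim 4 — €13,900: deductible already satisfied, so owner's share is 20% × €13,900 = €2,780. That would push OOP to €5,479.40, over the €3,325 cap, so owner pays €3,325 − €2,699.40 = €625.60. Plan pays €13,900 − €625.60 = €13,274.40.

€13,274.40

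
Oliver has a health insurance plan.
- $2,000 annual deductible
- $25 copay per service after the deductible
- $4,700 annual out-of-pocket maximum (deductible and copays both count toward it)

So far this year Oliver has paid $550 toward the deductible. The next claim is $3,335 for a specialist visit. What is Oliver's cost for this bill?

Deductible still to meet: $2,000 − $550 = $1,450.
After the $1,450 deductible portion, $3,335 − $1,450 = $1,885 is subject to the copay.
Copay on this service: $25.
Patient responsibility before any cap: $1,450 + $25 = $1,475.
Cumulative spending $550 + $1,475 = $2,025 stays under the $4,700 maximum.

$1,475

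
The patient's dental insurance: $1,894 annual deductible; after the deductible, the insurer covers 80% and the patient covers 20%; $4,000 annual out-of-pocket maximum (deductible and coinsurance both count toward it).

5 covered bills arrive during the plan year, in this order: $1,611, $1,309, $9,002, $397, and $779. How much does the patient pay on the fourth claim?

Claim 1 — $1,611: all of it applies to the deductible. Patient owes $1,611 (running OOP $1,611).
Claim 2 — $1,309: $283 finishes the deductible; $1,026 goes to coinsurance; 20% of $1,026 = $205.20. Cost to patient: $488.20. OOP to date $2,099.20.
Claim 3 — $9,002: deductible already satisfied, so patient's share is 20% × $9,002 = $1,800.40. Patient owes $1,800.40 (running OOP $3,899.60).
Claim 4 — $397: deductible met; 20% of $397 = $79.40. Patient owes $79.40 (running OOP $3,979).

$79.40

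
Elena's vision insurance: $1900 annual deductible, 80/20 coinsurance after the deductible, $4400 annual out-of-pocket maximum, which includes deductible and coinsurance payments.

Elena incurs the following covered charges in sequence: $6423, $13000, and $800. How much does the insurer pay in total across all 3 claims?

Claim 1 — $6423: deductible takes $1900, $4523 remains; 20% of $4523 = $904.60. Member pays $2804.60; OOP now $2804.60. Insurer: $6423 − $2804.60 = $3618.40.
Claim 2 — $13000: deductible already satisfied, so member's share is 20% × $13000 = $2600. Adding that to $2804.60 gives $5404.60, past the $4400 cap; member pays only $4400 − $2804.60 = $1595.40. Insurer: $13000 − $1595.40 = $11404.60.
Claim 3 — $800: deductible already satisfied, so member's share is 20% × $800 = $160. Adding that to $4400 gives $4560, past the $4400 cap; member pays only $4400 − $4400 = $0. Plan pays $800 − $0 = $800.
Insurer total: $3618.40 + $11404.60 + $800 = $15823.

$15823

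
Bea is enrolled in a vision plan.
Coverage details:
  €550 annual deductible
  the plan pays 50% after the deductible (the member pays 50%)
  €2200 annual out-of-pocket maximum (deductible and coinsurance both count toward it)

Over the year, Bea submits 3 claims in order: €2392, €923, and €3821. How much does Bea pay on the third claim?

€267.50

Bill 1, €2392: €550 to deductible, leaving €1842; member's 50% is €921. Member owes €1471 (running OOP €1471).
Bill 2, €923: deductible met; 50% of €923 = €461.50. Member owes €461.50 (running OOP €1932.50).
Bill 3, €3821: 50% coinsurance on €3821 = €1910.50. Adding that to €1932.50 gives €3843, past the €2200 cap; member pays only €2200 − €1932.50 = €267.50.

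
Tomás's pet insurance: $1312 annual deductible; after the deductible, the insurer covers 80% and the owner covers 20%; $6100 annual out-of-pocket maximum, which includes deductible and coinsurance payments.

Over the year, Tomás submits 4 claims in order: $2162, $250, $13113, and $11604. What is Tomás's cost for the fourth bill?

$1945.40

Claim 1 — $2162: $1312 finishes the deductible; $850 goes to coinsurance; owner's 20% is $170. Owner pays $1482; OOP now $1482.
Claim 2 — $250: deductible met; 20% of $250 = $50. Owner owes $50 (running OOP $1532).
Claim 3 — $13113: 20% coinsurance on $13113 = $2622.60. Owner pays $2622.60; OOP now $4154.60.
Claim 4 — $11604: deductible met; 20% of $11604 = $2320.80. OOP would hit $6475.40 > $6100, so the cap limits the owner to $6100 − $4154.60 = $1945.40.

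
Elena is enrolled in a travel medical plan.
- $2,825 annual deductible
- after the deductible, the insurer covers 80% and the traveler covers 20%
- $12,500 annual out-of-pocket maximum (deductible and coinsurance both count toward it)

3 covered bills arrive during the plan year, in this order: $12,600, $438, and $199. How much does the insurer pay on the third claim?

$159.20

Claim 1 ($12,600): deductible takes $2,825, $9,775 remains; coinsurance $9,775 × 20% = $1,955. Traveler pays $4,780; OOP now $4,780. Plan pays $12,600 − $4,780 = $7,820.
Claim 2 ($438): deductible already satisfied, so traveler's share is 20% × $438 = $87.60. Traveler owes $87.60 (running OOP $4,867.60). Insurer: $438 − $87.60 = $350.40.
Claim 3 ($199): deductible already satisfied, so traveler's share is 20% × $199 = $39.80. Cost to traveler: $39.80. OOP to date $4,907.40. Insurer: $199 − $39.80 = $159.20.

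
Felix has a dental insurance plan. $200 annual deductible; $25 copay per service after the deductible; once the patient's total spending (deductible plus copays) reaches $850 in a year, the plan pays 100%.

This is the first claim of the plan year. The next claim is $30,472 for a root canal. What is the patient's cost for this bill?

$225

Nothing has been paid toward the $200 deductible, so the first $200 of this charge is applied there.
After the $200 deductible portion, $30,472 − $200 = $30,272 is subject to the copay.
Copay on this service: $25.
So the patient owes $200 + $25 = $225 before any cap.
Year-to-date out-of-pocket becomes $0 + $225 = $225, still under the $850 maximum, so no cap applies.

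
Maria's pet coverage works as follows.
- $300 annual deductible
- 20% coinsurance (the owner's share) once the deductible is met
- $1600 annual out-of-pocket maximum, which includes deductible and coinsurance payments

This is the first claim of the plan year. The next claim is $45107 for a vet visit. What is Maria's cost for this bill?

Nothing has been paid toward the $300 deductible, so the first $300 of this charge is applied there.
After the $300 deductible portion, $45107 − $300 = $44807 is subject to coinsurance.
20% of $44807 = $8961.40 falls to the owner.
So the owner owes $300 + $8961.40 = $9261.40 before any cap.
Year-to-date out-of-pocket would reach $0 + $9261.40 = $9261.40, above the $1600 maximum, so the owner pays only $1600 − $0 = $1600.

$1600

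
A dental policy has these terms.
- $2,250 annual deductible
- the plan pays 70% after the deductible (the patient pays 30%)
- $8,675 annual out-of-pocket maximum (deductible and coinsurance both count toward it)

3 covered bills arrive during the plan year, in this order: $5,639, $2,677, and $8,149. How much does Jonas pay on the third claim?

Claim 1 ($5,639): $2,250 finishes the deductible; $3,389 goes to coinsurance; patient's 30% is $1,016.70. Patient pays $3,266.70; OOP now $3,266.70.
Claim 2 ($2,677): 30% coinsurance on $2,677 = $803.10. Patient owes $803.10 (running OOP $4,069.80).
Claim 3 ($8,149): 30% coinsurance on $8,149 = $2,444.70. Cost to patient: $2,444.70. OOP to date $6,514.50.

$2,444.70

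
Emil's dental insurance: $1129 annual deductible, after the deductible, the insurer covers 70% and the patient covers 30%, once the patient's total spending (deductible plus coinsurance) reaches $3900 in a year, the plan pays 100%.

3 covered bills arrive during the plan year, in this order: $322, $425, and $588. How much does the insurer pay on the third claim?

Claim 1 ($322): entire amount goes to the deductible. Patient owes $322 (running OOP $322). Insurer: $322 − $322 = $0.
Claim 2 ($425): fully absorbed by the deductible. Patient owes $425 (running OOP $747). Plan pays $425 − $425 = $0.
Claim 3 ($588): $382 to deductible, leaving $206; patient's 30% is $61.80. Patient pays $443.80; OOP now $1190.80. Insurer: $588 − $443.80 = $144.20.

$144.20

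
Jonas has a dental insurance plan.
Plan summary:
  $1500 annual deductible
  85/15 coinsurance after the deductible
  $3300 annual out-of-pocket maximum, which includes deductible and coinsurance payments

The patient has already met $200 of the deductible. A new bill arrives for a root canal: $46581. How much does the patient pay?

Remaining deductible: $1500 − $200 = $1300.
After the $1300 deductible portion, $46581 − $1300 = $45281 is subject to coinsurance.
15% of $45281 = $6792.15 falls to the patient.
That puts the patient's cost at $1300 + $6792.15 = $8092.15 before any cap.
Year-to-date out-of-pocket would reach $200 + $8092.15 = $8292.15, above the $3300 maximum, so the patient pays only $3300 − $200 = $3100.

$3100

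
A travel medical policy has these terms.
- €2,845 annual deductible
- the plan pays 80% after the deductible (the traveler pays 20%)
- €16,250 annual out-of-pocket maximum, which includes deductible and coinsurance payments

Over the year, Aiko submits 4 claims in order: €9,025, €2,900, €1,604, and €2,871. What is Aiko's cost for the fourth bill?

€574.20

Bill 1, €9,025: deductible takes €2,845, €6,180 remains; traveler's 20% is €1,236. Traveler owes €4,081 (running OOP €4,081).
Bill 2, €2,900: deductible met; 20% of €2,900 = €580. Traveler pays €580; OOP now €4,661.
Bill 3, €1,604: 20% coinsurance on €1,604 = €320.80. Traveler pays €320.80; OOP now €4,981.80.
Bill 4, €2,871: deductible already satisfied, so traveler's share is 20% × €2,871 = €574.20. Cost to traveler: €574.20. OOP to date €5,556.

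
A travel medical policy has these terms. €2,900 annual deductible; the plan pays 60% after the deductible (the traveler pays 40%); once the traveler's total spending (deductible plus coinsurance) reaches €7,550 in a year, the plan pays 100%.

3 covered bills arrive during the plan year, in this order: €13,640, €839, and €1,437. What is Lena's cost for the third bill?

Bill 1, €13,640: deductible takes €2,900, €10,740 remains; 40% of €10,740 = €4,296. Traveler owes €7,196 (running OOP €7,196).
Bill 2, €839: deductible met; 40% of €839 = €335.60. Traveler owes €335.60 (running OOP €7,531.60).
Bill 3, €1,437: deductible met; 40% of €1,437 = €574.80. That would push OOP to €8,106.40, over the €7,550 cap, so traveler pays €7,550 − €7,531.60 = €18.40.

€18.40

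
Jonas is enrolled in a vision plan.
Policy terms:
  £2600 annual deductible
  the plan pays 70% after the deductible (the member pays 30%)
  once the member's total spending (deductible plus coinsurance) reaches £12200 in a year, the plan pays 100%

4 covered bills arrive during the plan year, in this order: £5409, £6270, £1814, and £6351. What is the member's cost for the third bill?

#1 (£5409): £2600 to deductible, leaving £2809; 30% of £2809 = £842.70. Member pays £3442.70; OOP now £3442.70.
#2 (£6270): 30% coinsurance on £6270 = £1881. Member owes £1881 (running OOP £5323.70).
#3 (£1814): 30% coinsurance on £1814 = £544.20. Cost to member: £544.20. OOP to date £5867.90.

£544.20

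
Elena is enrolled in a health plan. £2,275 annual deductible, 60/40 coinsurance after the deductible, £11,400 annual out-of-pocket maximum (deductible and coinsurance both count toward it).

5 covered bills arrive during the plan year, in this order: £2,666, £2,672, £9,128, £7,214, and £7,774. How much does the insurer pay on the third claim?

£5,476.80

Bill 1, £2,666: deductible takes £2,275, £391 remains; patient's 40% is £156.40. Patient owes £2,431.40 (running OOP £2,431.40). Plan pays £2,666 − £2,431.40 = £234.60.
Bill 2, £2,672: deductible already satisfied, so patient's share is 40% × £2,672 = £1,068.80. Cost to patient: £1,068.80. OOP to date £3,500.20. Insurer: £2,672 − £1,068.80 = £1,603.20.
Bill 3, £9,128: deductible met; 40% of £9,128 = £3,651.20. Cost to patient: £3,651.20. OOP to date £7,151.40. Plan pays £9,128 − £3,651.20 = £5,476.80.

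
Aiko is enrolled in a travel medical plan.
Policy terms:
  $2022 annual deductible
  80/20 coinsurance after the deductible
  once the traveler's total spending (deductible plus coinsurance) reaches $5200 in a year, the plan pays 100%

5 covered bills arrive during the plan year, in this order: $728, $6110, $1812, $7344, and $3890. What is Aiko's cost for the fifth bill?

Bill 1, $728: entire amount goes to the deductible. Traveler owes $728 (running OOP $728).
Bill 2, $6110: $1294 to deductible, leaving $4816; coinsurance $4816 × 20% = $963.20. Traveler owes $2257.20 (running OOP $2985.20).
Bill 3, $1812: 20% coinsurance on $1812 = $362.40. Cost to traveler: $362.40. OOP to date $3347.60.
Bill 4, $7344: deductible already satisfied, so traveler's share is 20% × $7344 = $1468.80. Traveler pays $1468.80; OOP now $4816.40.
Bill 5, $3890: 20% coinsurance on $3890 = $778. OOP would hit $5594.40 > $5200, so the cap limits the traveler to $5200 − $4816.40 = $383.60.

$383.60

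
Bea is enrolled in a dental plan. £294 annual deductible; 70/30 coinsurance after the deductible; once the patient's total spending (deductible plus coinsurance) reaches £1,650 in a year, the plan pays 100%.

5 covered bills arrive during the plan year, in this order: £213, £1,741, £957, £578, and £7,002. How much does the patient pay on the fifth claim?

Claim 1 (£213): all of it applies to the deductible. Patient owes £213 (running OOP £213).
Claim 2 (£1,741): £81 to deductible, leaving £1,660; coinsurance £1,660 × 30% = £498. Cost to patient: £579. OOP to date £792.
Claim 3 (£957): deductible already satisfied, so patient's share is 30% × £957 = £287.10. Cost to patient: £287.10. OOP to date £1,079.10.
Claim 4 (£578): 30% coinsurance on £578 = £173.40. Patient pays £173.40; OOP now £1,252.50.
Claim 5 (£7,002): 30% coinsurance on £7,002 = £2,100.60. That would push OOP to £3,353.10, over the £1,650 cap, so patient pays £1,650 − £1,252.50 = £397.50.

£397.50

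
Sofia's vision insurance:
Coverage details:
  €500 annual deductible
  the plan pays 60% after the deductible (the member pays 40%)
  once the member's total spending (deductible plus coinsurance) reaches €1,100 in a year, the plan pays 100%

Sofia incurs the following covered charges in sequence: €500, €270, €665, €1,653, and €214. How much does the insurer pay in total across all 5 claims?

Bill 1, €500: entire amount goes to the deductible. Member pays €500; OOP now €500. Insurer: €500 − €500 = €0.
Bill 2, €270: deductible met; 40% of €270 = €108. Member owes €108 (running OOP €608). Insurer: €270 − €108 = €162.
Bill 3, €665: 40% coinsurance on €665 = €266. Member owes €266 (running OOP €874). Plan pays €665 − €266 = €399.
Bill 4, €1,653: deductible already satisfied, so member's share is 40% × €1,653 = €661.20. OOP would hit €1,535.20 > €1,100, so the cap limits the member to €1,100 − €874 = €226. Insurer: €1,653 − €226 = €1,427.
Bill 5, €214: deductible already satisfied, so member's share is 40% × €214 = €85.60. That would push OOP to €1,185.60, over the €1,100 cap, so member pays €1,100 − €1,100 = €0. Insurer: €214 − €0 = €214.
Insurer total: €0 + €162 + €399 + €1,427 + €214 = €2,202.

€2,202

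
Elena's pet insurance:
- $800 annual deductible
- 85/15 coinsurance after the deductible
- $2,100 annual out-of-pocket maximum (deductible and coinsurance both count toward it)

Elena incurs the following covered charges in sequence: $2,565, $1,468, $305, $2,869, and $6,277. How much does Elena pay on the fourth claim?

Bill 1, $2,565: $800 finishes the deductible; $1,765 goes to coinsurance; 15% of $1,765 = $264.75. Cost to owner: $1,064.75. OOP to date $1,064.75.
Bill 2, $1,468: 15% coinsurance on $1,468 = $220.20. Owner pays $220.20; OOP now $1,284.95.
Bill 3, $305: deductible met; 15% of $305 = $45.75. Owner owes $45.75 (running OOP $1,330.70).
Bill 4, $2,869: deductible met; 15% of $2,869 = $430.35. Owner pays $430.35; OOP now $1,761.05.

$430.35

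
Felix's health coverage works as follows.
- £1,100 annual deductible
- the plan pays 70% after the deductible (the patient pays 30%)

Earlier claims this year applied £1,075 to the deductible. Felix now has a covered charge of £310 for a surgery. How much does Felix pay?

£110.50

Deductible still to meet: £1,100 − £1,075 = £25.
The remaining £285 (= £310 − £25) moves to coinsurance.
30% of £285 = £85.50 falls to the patient.
Patient responsibility: £25 + £85.50 = £110.50.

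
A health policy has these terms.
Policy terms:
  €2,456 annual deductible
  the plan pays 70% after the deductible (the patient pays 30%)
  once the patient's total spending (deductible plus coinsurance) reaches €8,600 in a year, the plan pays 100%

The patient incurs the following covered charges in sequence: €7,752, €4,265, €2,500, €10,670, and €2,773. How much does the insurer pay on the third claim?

€1,750

Claim 1 — €7,752: deductible takes €2,456, €5,296 remains; patient's 30% is €1,588.80. Patient owes €4,044.80 (running OOP €4,044.80). Insurer: €7,752 − €4,044.80 = €3,707.20.
Claim 2 — €4,265: 30% coinsurance on €4,265 = €1,279.50. Cost to patient: €1,279.50. OOP to date €5,324.30. Insurer: €4,265 − €1,279.50 = €2,985.50.
Claim 3 — €2,500: deductible met; 30% of €2,500 = €750. Cost to patient: €750. OOP to date €6,074.30. Insurer: €2,500 − €750 = €1,750.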